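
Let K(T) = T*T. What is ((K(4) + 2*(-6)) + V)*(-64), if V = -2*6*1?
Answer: 512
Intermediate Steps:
V = -12 (V = -12*1 = -12)
K(T) = T²
((K(4) + 2*(-6)) + V)*(-64) = ((4² + 2*(-6)) - 12)*(-64) = ((16 - 12) - 12)*(-64) = (4 - 12)*(-64) = -8*(-64) = 512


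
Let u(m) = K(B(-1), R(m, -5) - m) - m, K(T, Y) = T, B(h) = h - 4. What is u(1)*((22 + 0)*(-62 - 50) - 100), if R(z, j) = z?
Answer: 15384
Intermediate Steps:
B(h) = -4 + h
u(m) = -5 - m (u(m) = (-4 - 1) - m = -5 - m)
u(1)*((22 + 0)*(-62 - 50) - 100) = (-5 - 1*1)*((22 + 0)*(-62 - 50) - 100) = (-5 - 1)*(22*(-112) - 100) = -6*(-2464 - 100) = -6*(-2564) = 15384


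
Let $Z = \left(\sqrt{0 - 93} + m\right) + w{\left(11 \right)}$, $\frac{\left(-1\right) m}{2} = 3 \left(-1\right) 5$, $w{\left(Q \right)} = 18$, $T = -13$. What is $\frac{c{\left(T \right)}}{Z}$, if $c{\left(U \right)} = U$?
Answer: $- \frac{208}{799} + \frac{13 i \sqrt{93}}{2397} \approx -0.26033 + 0.052302 i$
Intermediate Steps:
$m = 30$ ($m = - 2 \cdot 3 \left(-1\right) 5 = - 2 \left(\left(-3\right) 5\right) = \left(-2\right) \left(-15\right) = 30$)
$Z = 48 + i \sqrt{93}$ ($Z = \left(\sqrt{0 - 93} + 30\right) + 18 = \left(\sqrt{-93} + 30\right) + 18 = \left(i \sqrt{93} + 30\right) + 18 = \left(30 + i \sqrt{93}\right) + 18 = 48 + i \sqrt{93} \approx 48.0 + 9.6436 i$)
$\frac{c{\left(T \right)}}{Z} = - \frac{13}{48 + i \sqrt{93}}$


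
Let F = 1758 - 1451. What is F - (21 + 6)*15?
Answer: -98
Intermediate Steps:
F = 307
F - (21 + 6)*15 = 307 - (21 + 6)*15 = 307 - 27*15 = 307 - 1*405 = 307 - 405 = -98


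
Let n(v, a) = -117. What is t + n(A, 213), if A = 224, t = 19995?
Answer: 19878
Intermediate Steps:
t + n(A, 213) = 19995 - 117 = 19878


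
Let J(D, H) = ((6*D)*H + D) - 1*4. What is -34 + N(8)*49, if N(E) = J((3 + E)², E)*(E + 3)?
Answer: 3193541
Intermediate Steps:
J(D, H) = -4 + D + 6*D*H (J(D, H) = (6*D*H + D) - 4 = (D + 6*D*H) - 4 = -4 + D + 6*D*H)
N(E) = (3 + E)*(-4 + (3 + E)² + 6*E*(3 + E)²) (N(E) = (-4 + (3 + E)² + 6*(3 + E)²*E)*(E + 3) = (-4 + (3 + E)² + 6*E*(3 + E)²)*(3 + E) = (3 + E)*(-4 + (3 + E)² + 6*E*(3 + E)²))
-34 + N(8)*49 = -34 + ((3 + 8)*(-4 + (3 + 8)² + 6*8*(3 + 8)²))*49 = -34 + (11*(-4 + 11² + 6*8*11²))*49 = -34 + (11*(-4 + 121 + 6*8*121))*49 = -34 + (11*(-4 + 121 + 5808))*49 = -34 + (11*5925)*49 = -34 + 65175*49 = -34 + 3193575 = 3193541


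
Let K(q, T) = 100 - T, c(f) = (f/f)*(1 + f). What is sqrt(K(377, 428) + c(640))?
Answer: sqrt(313) ≈ 17.692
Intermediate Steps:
c(f) = 1 + f (c(f) = 1*(1 + f) = 1 + f)
sqrt(K(377, 428) + c(640)) = sqrt((100 - 1*428) + (1 + 640)) = sqrt((100 - 428) + 641) = sqrt(-328 + 641) = sqrt(313)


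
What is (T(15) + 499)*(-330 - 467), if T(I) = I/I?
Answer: -398500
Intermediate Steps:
T(I) = 1
(T(15) + 499)*(-330 - 467) = (1 + 499)*(-330 - 467) = 500*(-797) = -398500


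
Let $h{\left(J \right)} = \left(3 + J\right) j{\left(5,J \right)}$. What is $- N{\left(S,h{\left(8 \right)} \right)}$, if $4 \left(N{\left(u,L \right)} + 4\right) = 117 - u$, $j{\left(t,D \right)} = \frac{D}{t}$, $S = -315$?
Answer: $-104$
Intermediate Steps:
$h{\left(J \right)} = \frac{J \left(3 + J\right)}{5}$ ($h{\left(J \right)} = \left(3 + J\right) \frac{J}{5} = \frac{J \left(3 + J\right)}{5}$)
$N{\left(u,L \right)} = \frac{101}{4} - \frac{u}{4}$ ($N{\left(u,L \right)} = -4 + \frac{117 - u}{4} = -4 - \left(- \frac{117}{4} + \frac{u}{4}\right) = \frac{101}{4} - \frac{u}{4}$)
$- N{\left(S,h{\left(8 \right)} \right)} = - (\frac{101}{4} - - \frac{315}{4}) = - (\frac{101}{4} + \frac{315}{4}) = \left(-1\right) 104 = -104$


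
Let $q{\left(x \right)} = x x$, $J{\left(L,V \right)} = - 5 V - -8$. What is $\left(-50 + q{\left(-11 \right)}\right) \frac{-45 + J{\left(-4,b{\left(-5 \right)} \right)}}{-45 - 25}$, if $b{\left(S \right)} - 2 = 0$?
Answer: $\frac{3337}{70} \approx 47.671$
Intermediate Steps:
$b{\left(S \right)} = 2$ ($b{\left(S \right)} = 2 + 0 = 2$)
$J{\left(L,V \right)} = 8 - 5 V$ ($J{\left(L,V \right)} = - 5 V + 8 = 8 - 5 V$)
$q{\left(x \right)} = x^{2}$
$\left(-50 + q{\left(-11 \right)}\right) \frac{-45 + J{\left(-4,b{\left(-5 \right)} \right)}}{-45 - 25} = \left(-50 + \left(-11\right)^{2}\right) \frac{-45 + \left(8 - 10\right)}{-45 - 25} = \left(-50 + 121\right) \frac{-45 + \left(8 - 10\right)}{-70} = 71 \left(-45 - 2\right) \left(- \frac{1}{70}\right) = 71 \left(\left(-47\right) \left(- \frac{1}{70}\right)\right) = 71 \cdot \frac{47}{70} = \frac{3337}{70}$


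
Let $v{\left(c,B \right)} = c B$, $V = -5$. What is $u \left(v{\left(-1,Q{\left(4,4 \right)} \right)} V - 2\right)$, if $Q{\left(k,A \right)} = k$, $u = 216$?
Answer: $3888$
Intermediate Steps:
$v{\left(c,B \right)} = B c$
$u \left(v{\left(-1,Q{\left(4,4 \right)} \right)} V - 2\right) = 216 \left(4 \left(-1\right) \left(-5\right) - 2\right) = 216 \left(\left(-4\right) \left(-5\right) - 2\right) = 216 \left(20 - 2\right) = 216 \cdot 18 = 3888$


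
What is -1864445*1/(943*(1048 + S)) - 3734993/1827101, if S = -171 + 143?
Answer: -1399813938185/351483073572 ≈ -3.9826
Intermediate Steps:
S = -28
-1864445*1/(943*(1048 + S)) - 3734993/1827101 = -1864445*1/(943*(1048 - 28)) - 3734993/1827101 = -1864445/(943*1020) - 3734993*1/1827101 = -1864445/961860 - 3734993/1827101 = -1864445*1/961860 - 3734993/1827101 = -372889/192372 - 3734993/1827101 = -1399813938185/351483073572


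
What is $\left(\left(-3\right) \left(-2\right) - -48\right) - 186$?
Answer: $-132$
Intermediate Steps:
$\left(\left(-3\right) \left(-2\right) - -48\right) - 186 = \left(6 + 48\right) - 186 = 54 - 186 = -132$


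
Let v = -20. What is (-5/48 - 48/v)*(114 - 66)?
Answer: 551/5 ≈ 110.20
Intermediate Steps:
(-5/48 - 48/v)*(114 - 66) = (-5/48 - 48/(-20))*(114 - 66) = (-5*1/48 - 48*(-1/20))*48 = (-5/48 + 12/5)*48 = (551/240)*48 = 551/5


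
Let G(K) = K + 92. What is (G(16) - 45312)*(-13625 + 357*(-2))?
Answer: 648180156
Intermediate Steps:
G(K) = 92 + K
(G(16) - 45312)*(-13625 + 357*(-2)) = ((92 + 16) - 45312)*(-13625 + 357*(-2)) = (108 - 45312)*(-13625 - 714) = -45204*(-14339) = 648180156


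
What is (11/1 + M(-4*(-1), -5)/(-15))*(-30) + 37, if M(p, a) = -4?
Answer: -301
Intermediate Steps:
(11/1 + M(-4*(-1), -5)/(-15))*(-30) + 37 = (11/1 - 4/(-15))*(-30) + 37 = (11*1 - 4*(-1/15))*(-30) + 37 = (11 + 4/15)*(-30) + 37 = (169/15)*(-30) + 37 = -338 + 37 = -301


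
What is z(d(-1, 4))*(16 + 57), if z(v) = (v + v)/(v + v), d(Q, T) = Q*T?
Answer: 73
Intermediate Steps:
z(v) = 1 (z(v) = (2*v)/((2*v)) = (2*v)*(1/(2*v)) = 1)
z(d(-1, 4))*(16 + 57) = 1*(16 + 57) = 1*73 = 73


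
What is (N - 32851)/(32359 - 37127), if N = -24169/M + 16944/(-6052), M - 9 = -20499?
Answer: 1018476233813/147814532160 ≈ 6.8902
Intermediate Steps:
M = -20490 (M = 9 - 20499 = -20490)
N = -50227943/31001370 (N = -24169/(-20490) + 16944/(-6052) = -24169*(-1/20490) + 16944*(-1/6052) = 24169/20490 - 4236/1513 = -50227943/31001370 ≈ -1.6202)
(N - 32851)/(32359 - 37127) = (-50227943/31001370 - 32851)/(32359 - 37127) = -1018476233813/31001370/(-4768) = -1018476233813/31001370*(-1/4768) = 1018476233813/147814532160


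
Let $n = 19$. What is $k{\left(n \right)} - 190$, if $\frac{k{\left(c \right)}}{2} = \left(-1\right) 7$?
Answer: $-204$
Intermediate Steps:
$k{\left(c \right)} = -14$ ($k{\left(c \right)} = 2 \left(\left(-1\right) 7\right) = 2 \left(-7\right) = -14$)
$k{\left(n \right)} - 190 = -14 - 190 = -204$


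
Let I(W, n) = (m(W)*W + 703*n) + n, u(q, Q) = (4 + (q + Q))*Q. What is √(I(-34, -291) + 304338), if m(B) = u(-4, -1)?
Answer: 4*√6215 ≈ 315.34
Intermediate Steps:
u(q, Q) = Q*(4 + Q + q) (u(q, Q) = (4 + (Q + q))*Q = (4 + Q + q)*Q = Q*(4 + Q + q))
m(B) = 1 (m(B) = -(4 - 1 - 4) = -1*(-1) = 1)
I(W, n) = W + 704*n (I(W, n) = (1*W + 703*n) + n = (W + 703*n) + n = W + 704*n)
√(I(-34, -291) + 304338) = √((-34 + 704*(-291)) + 304338) = √((-34 - 204864) + 304338) = √(-204898 + 304338) = √99440 = 4*√6215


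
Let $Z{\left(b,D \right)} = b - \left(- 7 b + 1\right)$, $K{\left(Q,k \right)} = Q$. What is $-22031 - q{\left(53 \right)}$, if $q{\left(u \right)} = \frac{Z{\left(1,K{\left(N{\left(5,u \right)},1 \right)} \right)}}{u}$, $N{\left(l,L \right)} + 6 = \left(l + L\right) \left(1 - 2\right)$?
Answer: $- \frac{1167650}{53} \approx -22031.0$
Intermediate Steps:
$N{\left(l,L \right)} = -6 - L - l$ ($N{\left(l,L \right)} = -6 + \left(l + L\right) \left(1 - 2\right) = -6 + \left(L + l\right) \left(-1\right) = -6 - \left(L + l\right) = -6 - L - l$)
$Z{\left(b,D \right)} = -1 + 8 b$ ($Z{\left(b,D \right)} = b - \left(1 - 7 b\right) = b + \left(-1 + 7 b\right) = -1 + 8 b$)
$q{\left(u \right)} = \frac{7}{u}$ ($q{\left(u \right)} = \frac{-1 + 8 \cdot 1}{u} = \frac{-1 + 8}{u} = \frac{7}{u}$)
$-22031 - q{\left(53 \right)} = -22031 - \frac{7}{53} = - \frac{1167650}{53}$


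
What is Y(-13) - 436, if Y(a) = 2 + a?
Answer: -447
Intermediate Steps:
Y(-13) - 436 = (2 - 13) - 436 = -11 - 436 = -447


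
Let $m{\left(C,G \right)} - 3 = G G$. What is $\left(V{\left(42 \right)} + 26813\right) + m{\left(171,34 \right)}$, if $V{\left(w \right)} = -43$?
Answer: $27929$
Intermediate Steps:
$m{\left(C,G \right)} = 3 + G^{2}$ ($m{\left(C,G \right)} = 3 + G G = 3 + G^{2}$)
$\left(V{\left(42 \right)} + 26813\right) + m{\left(171,34 \right)} = \left(-43 + 26813\right) + \left(3 + 34^{2}\right) = 26770 + \left(3 + 1156\right) = 26770 + 1159 = 27929$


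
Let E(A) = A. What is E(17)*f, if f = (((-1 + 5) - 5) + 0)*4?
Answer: -68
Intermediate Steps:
f = -4 (f = ((4 - 5) + 0)*4 = (-1 + 0)*4 = -1*4 = -4)
E(17)*f = 17*(-4) = -68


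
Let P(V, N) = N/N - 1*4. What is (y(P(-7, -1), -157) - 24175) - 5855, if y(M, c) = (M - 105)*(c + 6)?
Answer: -13722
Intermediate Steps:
P(V, N) = -3 (P(V, N) = 1 - 4 = -3)
y(M, c) = (-105 + M)*(6 + c)
(y(P(-7, -1), -157) - 24175) - 5855 = ((-630 - 105*(-157) + 6*(-3) - 3*(-157)) - 24175) - 5855 = ((-630 + 16485 - 18 + 471) - 24175) - 5855 = (16308 - 24175) - 5855 = -7867 - 5855 = -13722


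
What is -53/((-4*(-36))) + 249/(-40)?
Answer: -4747/720 ≈ -6.5931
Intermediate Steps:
-53/((-4*(-36))) + 249/(-40) = -53/144 + 249*(-1/40) = -53*1/144 - 249/40 = -53/144 - 249/40 = -4747/720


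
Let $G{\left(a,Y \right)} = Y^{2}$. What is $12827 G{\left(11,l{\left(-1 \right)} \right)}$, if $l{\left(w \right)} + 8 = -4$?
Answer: $1847088$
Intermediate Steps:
$l{\left(w \right)} = -12$ ($l{\left(w \right)} = -8 - 4 = -12$)
$12827 G{\left(11,l{\left(-1 \right)} \right)} = 12827 \left(-12\right)^{2} = 12827 \cdot 144 = 1847088$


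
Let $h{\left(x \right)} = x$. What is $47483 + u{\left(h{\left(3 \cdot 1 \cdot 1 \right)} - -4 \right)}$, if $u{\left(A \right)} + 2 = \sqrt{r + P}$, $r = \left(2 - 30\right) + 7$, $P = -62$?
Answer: $47481 + i \sqrt{83} \approx 47481.0 + 9.1104 i$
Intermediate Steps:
$r = -21$ ($r = -28 + 7 = -21$)
$u{\left(A \right)} = -2 + i \sqrt{83}$ ($u{\left(A \right)} = -2 + \sqrt{-21 - 62} = -2 + \sqrt{-83} = -2 + i \sqrt{83}$)
$47483 + u{\left(h{\left(3 \cdot 1 \cdot 1 \right)} - -4 \right)} = 47483 - \left(2 - i \sqrt{83}\right) = 47481 + i \sqrt{83}$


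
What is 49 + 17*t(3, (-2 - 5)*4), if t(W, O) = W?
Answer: 100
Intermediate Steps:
49 + 17*t(3, (-2 - 5)*4) = 49 + 17*3 = 49 + 51 = 100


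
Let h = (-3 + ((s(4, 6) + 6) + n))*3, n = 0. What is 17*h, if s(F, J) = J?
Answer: 459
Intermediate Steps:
h = 27 (h = (-3 + ((6 + 6) + 0))*3 = (-3 + (12 + 0))*3 = (-3 + 12)*3 = 9*3 = 27)
17*h = 17*27 = 459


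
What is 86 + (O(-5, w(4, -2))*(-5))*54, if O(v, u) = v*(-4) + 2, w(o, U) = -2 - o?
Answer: -5854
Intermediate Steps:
O(v, u) = 2 - 4*v (O(v, u) = -4*v + 2 = 2 - 4*v)
86 + (O(-5, w(4, -2))*(-5))*54 = 86 + ((2 - 4*(-5))*(-5))*54 = 86 + ((2 + 20)*(-5))*54 = 86 + (22*(-5))*54 = 86 - 110*54 = 86 - 5940 = -5854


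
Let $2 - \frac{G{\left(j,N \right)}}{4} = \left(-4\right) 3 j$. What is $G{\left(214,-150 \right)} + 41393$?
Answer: $51673$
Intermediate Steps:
$G{\left(j,N \right)} = 8 + 48 j$ ($G{\left(j,N \right)} = 8 - 4 \left(-4\right) 3 j = 8 - 4 \left(- 12 j\right) = 8 + 48 j$)
$G{\left(214,-150 \right)} + 41393 = \left(8 + 48 \cdot 214\right) + 41393 = \left(8 + 10272\right) + 41393 = 10280 + 41393 = 51673$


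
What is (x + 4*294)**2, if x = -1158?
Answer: 324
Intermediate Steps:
(x + 4*294)**2 = (-1158 + 4*294)**2 = (-1158 + 1176)**2 = 18**2 = 324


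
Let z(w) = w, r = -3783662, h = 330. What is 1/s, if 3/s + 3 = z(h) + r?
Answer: -3783335/3 ≈ -1.2611e+6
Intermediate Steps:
s = -3/3783335 (s = 3/(-3 + (330 - 3783662)) = 3/(-3 - 3783332) = 3/(-3783335) = 3*(-1/3783335) = -3/3783335 ≈ -7.9295e-7)
1/s = 1/(-3/3783335) = -3783335/3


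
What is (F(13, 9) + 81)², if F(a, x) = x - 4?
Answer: 7396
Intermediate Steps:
F(a, x) = -4 + x
(F(13, 9) + 81)² = ((-4 + 9) + 81)² = (5 + 81)² = 86² = 7396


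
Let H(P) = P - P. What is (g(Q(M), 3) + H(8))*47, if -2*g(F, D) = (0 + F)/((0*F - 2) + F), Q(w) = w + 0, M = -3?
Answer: -141/10 ≈ -14.100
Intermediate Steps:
Q(w) = w
g(F, D) = -F/(2*(-2 + F)) (g(F, D) = -(0 + F)/(2*((0*F - 2) + F)) = -F/(2*((0 - 2) + F)) = -F/(2*(-2 + F)))
H(P) = 0
(g(Q(M), 3) + H(8))*47 = (-1*(-3)/(-4 + 2*(-3)) + 0)*47 = (-1*(-3)/(-4 - 6) + 0)*47 = (-1*(-3)/(-10) + 0)*47 = (-1*(-3)*(-⅒) + 0)*47 = (-3/10 + 0)*47 = -3/10*47 = -141/10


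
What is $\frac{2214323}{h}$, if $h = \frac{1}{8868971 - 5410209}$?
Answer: $7658816248126$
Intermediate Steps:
$h = \frac{1}{3458762} \approx 2.8912 \cdot 10^{-7}$
$\frac{2214323}{h} = 2214323 \frac{1}{\frac{1}{3458762}} = 2214323 \cdot 3458762 = 7658816248126$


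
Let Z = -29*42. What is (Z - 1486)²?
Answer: 7311616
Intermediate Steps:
Z = -1218
(Z - 1486)² = (-1218 - 1486)² = (-2704)² = 7311616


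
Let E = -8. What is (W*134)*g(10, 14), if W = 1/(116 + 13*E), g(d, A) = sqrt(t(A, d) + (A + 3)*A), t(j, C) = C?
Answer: 67*sqrt(62)/3 ≈ 175.85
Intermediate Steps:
g(d, A) = sqrt(d + A*(3 + A)) (g(d, A) = sqrt(d + (A + 3)*A) = sqrt(d + (3 + A)*A) = sqrt(d + A*(3 + A)))
W = 1/12 (W = 1/(116 + 13*(-8)) = 1/(116 - 104) = 1/12 ≈ 0.083333)
(W*134)*g(10, 14) = ((1/12)*134)*sqrt(10 + 14**2 + 3*14) = 67*sqrt(10 + 196 + 42)/6 = 67*sqrt(248)/6 = 67*(2*sqrt(62))/6 = 67*sqrt(62)/3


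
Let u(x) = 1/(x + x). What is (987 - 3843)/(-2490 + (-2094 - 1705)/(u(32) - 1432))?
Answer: 130871916/113978947 ≈ 1.1482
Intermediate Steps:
u(x) = 1/(2*x)
(987 - 3843)/(-2490 + (-2094 - 1705)/(u(32) - 1432)) = (987 - 3843)/(-2490 + (-2094 - 1705)/((½)/32 - 1432)) = -2856/(-2490 - 3799/((½)*(1/32) - 1432)) = -2856/(-2490 - 3799/(1/64 - 1432)) = -2856/(-2490 - 3799/(-91647/64)) = -2856/(-2490 - 3799*(-64/91647)) = -2856/(-2490 + 243136/91647) = -2856/(-227957894/91647) = -2856*(-91647/227957894) = 130871916/113978947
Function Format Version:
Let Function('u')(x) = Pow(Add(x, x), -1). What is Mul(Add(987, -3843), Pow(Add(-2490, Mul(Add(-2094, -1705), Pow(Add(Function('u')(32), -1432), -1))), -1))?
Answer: Rational(130871916, 113978947) ≈ 1.1482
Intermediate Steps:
Function('u')(x) = Mul(Rational(1, 2), Pow(x, -1)) (Function('u')(x) = Pow(Mul(2, x), -1) = Mul(Rational(1, 2), Pow(x, -1)))
Mul(Add(987, -3843), Pow(Add(-2490, Mul(Add(-2094, -1705), Pow(Add(Function('u')(32), -1432), -1))), -1)) = Mul(Add(987, -3843), Pow(Add(-2490, Mul(Add(-2094, -1705), Pow(Add(Mul(Rational(1, 2), Pow(32, -1)), -1432), -1))), -1)) = Mul(-2856, Pow(Add(-2490, Mul(-3799, Pow(Add(Mul(Rational(1, 2), Rational(1, 32)), -1432), -1))), -1)) = Mul(-2856, Pow(Add(-2490, Mul(-3799, Pow(Add(Rational(1, 64), -1432), -1))), -1)) = Mul(-2856, Pow(Add(-2490, Mul(-3799, Pow(Rational(-91647, 64), -1))), -1)) = Mul(-2856, Pow(Add(-2490, Mul(-3799, Rational(-64, 91647))), -1)) = Mul(-2856, Pow(Add(-2490, Rational(243136, 91647)), -1)) = Mul(-2856, Pow(Rational(-227957894, 91647), -1)) = Mul(-2856, Rational(-91647, 227957894)) = Rational(130871916, 113978947)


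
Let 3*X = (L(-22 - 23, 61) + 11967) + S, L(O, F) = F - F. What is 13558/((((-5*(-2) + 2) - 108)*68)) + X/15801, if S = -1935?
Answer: -10688907/5730496 ≈ -1.8653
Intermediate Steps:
L(O, F) = 0
X = 3344 (X = ((0 + 11967) - 1935)/3 = (11967 - 1935)/3 = (⅓)*10032 = 3344)
13558/((((-5*(-2) + 2) - 108)*68)) + X/15801 = 13558/((((-5*(-2) + 2) - 108)*68)) + 3344/15801 = 13558/((((10 + 2) - 108)*68)) + 3344*(1/15801) = 13558/(((12 - 108)*68)) + 3344/15801 = 13558/((-96*68)) + 3344/15801 = 13558/(-6528) + 3344/15801 = 13558*(-1/6528) + 3344/15801 = -6779/3264 + 3344/15801 = -10688907/5730496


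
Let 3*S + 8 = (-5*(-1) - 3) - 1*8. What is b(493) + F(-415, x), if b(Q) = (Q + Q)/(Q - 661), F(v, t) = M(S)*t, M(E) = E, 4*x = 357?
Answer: -35479/84 ≈ -422.37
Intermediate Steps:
x = 357/4 (x = (¼)*357 = 357/4 ≈ 89.250)
S = -14/3 (S = -8/3 + ((-5*(-1) - 3) - 1*8)/3 = -8/3 + ((5 - 3) - 8)/3 = -8/3 + (2 - 8)/3 = -8/3 + (⅓)*(-6) = -8/3 - 2 = -14/3 ≈ -4.6667)
F(v, t) = -14*t/3
b(Q) = 2*Q/(-661 + Q) (b(Q) = (2*Q)/(-661 + Q) = 2*Q/(-661 + Q))
b(493) + F(-415, x) = 2*493/(-661 + 493) - 14/3*357/4 = 2*493/(-168) - 833/2 = 2*493*(-1/168) - 833/2 = -493/84 - 833/2 = -35479/84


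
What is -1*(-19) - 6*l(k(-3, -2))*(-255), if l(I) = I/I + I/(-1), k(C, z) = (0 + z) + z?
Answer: 7669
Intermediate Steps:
k(C, z) = 2*z (k(C, z) = z + z = 2*z)
l(I) = 1 - I (l(I) = 1 + I*(-1) = 1 - I)
-1*(-19) - 6*l(k(-3, -2))*(-255) = -1*(-19) - 6*(1 - 2*(-2))*(-255) = 19 - 6*(1 - 1*(-4))*(-255) = 19 - 6*(1 + 4)*(-255) = 19 - 6*5*(-255) = 19 - 30*(-255) = 19 + 7650 = 7669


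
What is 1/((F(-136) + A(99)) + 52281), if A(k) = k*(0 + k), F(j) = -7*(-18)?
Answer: 1/62208 ≈ 1.6075e-5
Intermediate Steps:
F(j) = 126
A(k) = k² (A(k) = k*k = k²)
1/((F(-136) + A(99)) + 52281) = 1/((126 + 99²) + 52281) = 1/((126 + 9801) + 52281) = 1/(9927 + 52281) = 1/62208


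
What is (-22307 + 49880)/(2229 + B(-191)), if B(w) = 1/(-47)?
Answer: 185133/14966 ≈ 12.370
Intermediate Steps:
B(w) = -1/47
(-22307 + 49880)/(2229 + B(-191)) = (-22307 + 49880)/(2229 - 1/47) = 27573/(104762/47) = 27573*(47/104762) = 185133/14966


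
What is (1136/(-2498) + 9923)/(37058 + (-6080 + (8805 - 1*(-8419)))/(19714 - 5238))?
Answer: 6407314903/23930070616 ≈ 0.26775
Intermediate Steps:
(1136/(-2498) + 9923)/(37058 + (-6080 + (8805 - 1*(-8419)))/(19714 - 5238)) = (1136*(-1/2498) + 9923)/(37058 + (-6080 + (8805 + 8419))/14476) = (-568/1249 + 9923)/(37058 + (-6080 + 17224)*(1/14476)) = 12393259/(1249*(37058 + 11144*(1/14476))) = 12393259/(1249*(37058 + 398/517)) = 12393259/(1249*(19159384/517)) = (12393259/1249)*(517/19159384) = 6407314903/23930070616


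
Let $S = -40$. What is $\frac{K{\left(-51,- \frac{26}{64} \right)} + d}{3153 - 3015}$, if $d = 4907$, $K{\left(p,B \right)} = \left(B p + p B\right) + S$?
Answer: $\frac{78535}{2208} \approx 35.568$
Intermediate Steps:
$K{\left(p,B \right)} = -40 + 2 B p$ ($K{\left(p,B \right)} = \left(B p + p B\right) - 40 = \left(B p + B p\right) - 40 = 2 B p - 40 = -40 + 2 B p$)
$\frac{K{\left(-51,- \frac{26}{64} \right)} + d}{3153 - 3015} = \frac{\left(-40 + 2 \left(- \frac{26}{64}\right) \left(-51\right)\right) + 4907}{3153 - 3015} = \frac{\left(-40 + 2 \left(\left(-26\right) \frac{1}{64}\right) \left(-51\right)\right) + 4907}{138} = \left(\left(-40 + 2 \left(- \frac{13}{32}\right) \left(-51\right)\right) + 4907\right) \frac{1}{138} = \left(\left(-40 + \frac{663}{16}\right) + 4907\right) \frac{1}{138} = \left(\frac{23}{16} + 4907\right) \frac{1}{138} = \frac{78535}{16} \cdot \frac{1}{138} = \frac{78535}{2208}$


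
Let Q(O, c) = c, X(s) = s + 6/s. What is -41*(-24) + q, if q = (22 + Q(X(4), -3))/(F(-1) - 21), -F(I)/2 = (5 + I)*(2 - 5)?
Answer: 2971/3 ≈ 990.33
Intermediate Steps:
F(I) = 30 + 6*I (F(I) = -2*(5 + I)*(2 - 5) = -2*(5 + I)*(-3) = -2*(-15 - 3*I) = 30 + 6*I)
q = 19/3 (q = (22 - 3)/((30 + 6*(-1)) - 21) = 19/((30 - 6) - 21) = 19/(24 - 21) = 19/3 ≈ 6.3333)
-41*(-24) + q = -41*(-24) + 19/3 = 984 + 19/3 = 2971/3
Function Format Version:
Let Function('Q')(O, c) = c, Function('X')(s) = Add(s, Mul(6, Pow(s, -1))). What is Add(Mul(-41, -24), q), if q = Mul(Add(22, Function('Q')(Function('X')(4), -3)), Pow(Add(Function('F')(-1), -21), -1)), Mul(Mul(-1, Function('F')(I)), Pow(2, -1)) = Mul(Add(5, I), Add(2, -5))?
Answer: Rational(2971, 3) ≈ 990.33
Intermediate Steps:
Function('F')(I) = Add(30, Mul(6, I)) (Function('F')(I) = Mul(-2, Mul(Add(5, I), Add(2, -5))) = Mul(-2, Mul(Add(5, I), -3)) = Mul(-2, Add(-15, Mul(-3, I))) = Add(30, Mul(6, I)))
q = Rational(19, 3) (q = Mul(Add(22, -3), Pow(Add(Add(30, Mul(6, -1)), -21), -1)) = Mul(19, Pow(Add(Add(30, -6), -21), -1)) = Mul(19, Pow(Add(24, -21), -1)) = Mul(19, Pow(3, -1)) = Mul(19, Rational(1, 3)) = Rational(19, 3) ≈ 6.3333)
Add(Mul(-41, -24), q) = Add(Mul(-41, -24), Rational(19, 3)) = Add(984, Rational(19, 3)) = Rational(2971, 3)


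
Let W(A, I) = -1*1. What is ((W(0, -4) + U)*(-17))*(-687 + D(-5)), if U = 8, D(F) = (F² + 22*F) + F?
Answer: 92463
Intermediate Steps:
W(A, I) = -1
D(F) = F² + 23*F
((W(0, -4) + U)*(-17))*(-687 + D(-5)) = ((-1 + 8)*(-17))*(-687 - 5*(23 - 5)) = (7*(-17))*(-687 - 5*18) = -119*(-687 - 90) = -119*(-777) = 92463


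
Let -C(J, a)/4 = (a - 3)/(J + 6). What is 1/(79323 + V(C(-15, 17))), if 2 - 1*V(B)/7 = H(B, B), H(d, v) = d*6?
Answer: 3/237227 ≈ 1.2646e-5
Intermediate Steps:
C(J, a) = -4*(-3 + a)/(6 + J) (C(J, a) = -4*(a - 3)/(J + 6) = -4*(-3 + a)/(6 + J))
H(d, v) = 6*d
V(B) = 14 - 42*B
1/(79323 + V(C(-15, 17))) = 1/(79323 + (14 - 168*(3 - 1*17)/(6 - 15))) = 1/(79323 + (14 - 168*(3 - 17)/(-9))) = 1/(79323 + (14 - 168*(-1)*(-14)/9)) = 1/(79323 + (14 - 42*56/9)) = 1/(79323 + (14 - 784/3)) = 1/(79323 - 742/3) = 1/(237227/3) = 3/237227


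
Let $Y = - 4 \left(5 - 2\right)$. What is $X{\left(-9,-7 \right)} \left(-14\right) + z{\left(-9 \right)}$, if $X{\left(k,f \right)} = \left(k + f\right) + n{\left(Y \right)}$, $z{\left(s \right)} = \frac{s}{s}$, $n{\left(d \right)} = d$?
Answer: $393$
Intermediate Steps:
$Y = -12$ ($Y = \left(-4\right) 3 = -12$)
$z{\left(s \right)} = 1$
$X{\left(k,f \right)} = -12 + f + k$ ($X{\left(k,f \right)} = \left(k + f\right) - 12 = \left(f + k\right) - 12 = -12 + f + k$)
$X{\left(-9,-7 \right)} \left(-14\right) + z{\left(-9 \right)} = \left(-12 - 7 - 9\right) \left(-14\right) + 1 = \left(-28\right) \left(-14\right) + 1 = 392 + 1 = 393$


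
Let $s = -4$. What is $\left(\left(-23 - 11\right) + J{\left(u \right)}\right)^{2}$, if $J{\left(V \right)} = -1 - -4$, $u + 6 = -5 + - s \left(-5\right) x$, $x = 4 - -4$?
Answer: $961$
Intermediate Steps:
$x = 8$ ($x = 4 + 4 = 8$)
$u = -171$ ($u = -6 + \left(-5 + \left(-1\right) \left(-4\right) \left(-5\right) 8\right) = -6 + \left(-5 + 4 \left(-5\right) 8\right) = -6 - 165 = -171$)
$J{\left(V \right)} = 3$ ($J{\left(V \right)} = -1 + 4 = 3$)
$\left(\left(-23 - 11\right) + J{\left(u \right)}\right)^{2} = \left(\left(-23 - 11\right) + 3\right)^{2} = \left(-34 + 3\right)^{2} = \left(-31\right)^{2} = 961$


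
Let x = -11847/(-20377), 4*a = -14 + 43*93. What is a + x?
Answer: 81249733/81508 ≈ 996.83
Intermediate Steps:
a = 3985/4 (a = (-14 + 43*93)/4 = (-14 + 3999)/4 = (¼)*3985 = 3985/4 ≈ 996.25)
x = 11847/20377 (x = -11847*(-1/20377) = 11847/20377 ≈ 0.58139)
a + x = 3985/4 + 11847/20377 = 81249733/81508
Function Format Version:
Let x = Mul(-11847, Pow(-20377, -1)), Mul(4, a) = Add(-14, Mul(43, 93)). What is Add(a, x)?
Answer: Rational(81249733, 81508) ≈ 996.83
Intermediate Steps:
a = Rational(3985, 4) (a = Mul(Rational(1, 4), Add(-14, Mul(43, 93))) = Mul(Rational(1, 4), Add(-14, 3999)) = Mul(Rational(1, 4), 3985) = Rational(3985, 4) ≈ 996.25)
x = Rational(11847, 20377) (x = Mul(-11847, Rational(-1, 20377)) = Rational(11847, 20377) ≈ 0.58139)
Add(a, x) = Add(Rational(3985, 4), Rational(11847, 20377)) = Rational(81249733, 81508)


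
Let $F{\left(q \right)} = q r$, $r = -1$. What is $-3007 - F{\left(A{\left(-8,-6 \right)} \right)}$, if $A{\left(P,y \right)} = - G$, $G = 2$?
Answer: $-3009$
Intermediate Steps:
$A{\left(P,y \right)} = -2$ ($A{\left(P,y \right)} = \left(-1\right) 2 = -2$)
$F{\left(q \right)} = - q$ ($F{\left(q \right)} = q \left(-1\right) = - q$)
$-3007 - F{\left(A{\left(-8,-6 \right)} \right)} = -3007 - \left(-1\right) \left(-2\right) = -3007 - 2 = -3009$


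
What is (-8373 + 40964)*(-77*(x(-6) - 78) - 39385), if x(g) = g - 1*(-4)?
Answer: -1082835975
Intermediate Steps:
x(g) = 4 + g (x(g) = g + 4 = 4 + g)
(-8373 + 40964)*(-77*(x(-6) - 78) - 39385) = (-8373 + 40964)*(-77*((4 - 6) - 78) - 39385) = 32591*(-77*(-2 - 78) - 39385) = 32591*(-77*(-80) - 39385) = 32591*(6160 - 39385) = 32591*(-33225) = -1082835975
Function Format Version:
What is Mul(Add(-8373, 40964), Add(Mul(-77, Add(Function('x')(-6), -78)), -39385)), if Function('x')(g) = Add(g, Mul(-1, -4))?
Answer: -1082835975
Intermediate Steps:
Function('x')(g) = Add(4, g) (Function('x')(g) = Add(g, 4) = Add(4, g))
Mul(Add(-8373, 40964), Add(Mul(-77, Add(Function('x')(-6), -78)), -39385)) = Mul(Add(-8373, 40964), Add(Mul(-77, Add(Add(4, -6), -78)), -39385)) = Mul(32591, Add(Mul(-77, Add(-2, -78)), -39385)) = Mul(32591, Add(Mul(-77, -80), -39385)) = Mul(32591, Add(6160, -39385)) = Mul(32591, -33225) = -1082835975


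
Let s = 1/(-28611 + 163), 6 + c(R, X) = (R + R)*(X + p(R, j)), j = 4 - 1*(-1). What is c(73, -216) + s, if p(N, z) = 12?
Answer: -847465921/28448 ≈ -29790.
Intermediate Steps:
j = 5 (j = 4 + 1 = 5)
c(R, X) = -6 + 2*R*(12 + X) (c(R, X) = -6 + (R + R)*(X + 12) = -6 + (2*R)*(12 + X) = -6 + 2*R*(12 + X))
s = -1/28448 (s = 1/(-28448) = -1/28448 ≈ -3.5152e-5)
c(73, -216) + s = (-6 + 24*73 + 2*73*(-216)) - 1/28448 = (-6 + 1752 - 31536) - 1/28448 = -29790 - 1/28448 = -847465921/28448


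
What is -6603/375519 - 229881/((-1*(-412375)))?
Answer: -418063828/727017125 ≈ -0.57504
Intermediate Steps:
-6603/375519 - 229881/((-1*(-412375))) = -6603*1/375519 - 229881/412375 = -31/1763 - 229881*1/412375 = -31/1763 - 229881/412375 = -418063828/727017125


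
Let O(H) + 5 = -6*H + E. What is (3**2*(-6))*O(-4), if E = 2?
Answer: -1134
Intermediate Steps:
O(H) = -3 - 6*H (O(H) = -5 + (-6*H + 2) = -5 + (2 - 6*H) = -3 - 6*H)
(3**2*(-6))*O(-4) = (3**2*(-6))*(-3 - 6*(-4)) = (9*(-6))*(-3 + 24) = -54*21 = -1134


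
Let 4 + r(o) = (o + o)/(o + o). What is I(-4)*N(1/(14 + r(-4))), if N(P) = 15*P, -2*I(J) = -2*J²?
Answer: 240/11 ≈ 21.818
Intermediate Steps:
r(o) = -3 (r(o) = -4 + (o + o)/(o + o) = -4 + (2*o)/((2*o)) = -4 + (2*o)*(1/(2*o)) = -4 + 1 = -3)
I(J) = J² (I(J) = -(-1)*J² = J²)
I(-4)*N(1/(14 + r(-4))) = (-4)²*(15/(14 - 3)) = 16*(15/11) = 240/11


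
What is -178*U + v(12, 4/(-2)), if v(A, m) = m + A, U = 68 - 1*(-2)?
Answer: -12450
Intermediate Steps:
U = 70 (U = 68 + 2 = 70)
v(A, m) = A + m
-178*U + v(12, 4/(-2)) = -178*70 + (12 + 4/(-2)) = -12460 + (12 + 4*(-½)) = -12460 + (12 - 2) = -12460 + 10 = -12450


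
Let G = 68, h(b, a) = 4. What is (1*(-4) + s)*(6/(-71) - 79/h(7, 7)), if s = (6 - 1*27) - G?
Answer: 523869/284 ≈ 1844.6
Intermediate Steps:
s = -89 (s = (6 - 1*27) - 1*68 = (6 - 27) - 68 = -21 - 68 = -89)
(1*(-4) + s)*(6/(-71) - 79/h(7, 7)) = (1*(-4) - 89)*(6/(-71) - 79/4) = (-4 - 89)*(6*(-1/71) - 79*¼) = -93*(-6/71 - 79/4) = -93*(-5633/284) = 523869/284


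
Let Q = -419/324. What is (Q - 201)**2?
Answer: 4295884849/104976 ≈ 40923.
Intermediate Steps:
Q = -419/324 (Q = -419*1/324 = -419/324 ≈ -1.2932)
(Q - 201)**2 = (-419/324 - 201)**2 = (-65543/324)**2 = 4295884849/104976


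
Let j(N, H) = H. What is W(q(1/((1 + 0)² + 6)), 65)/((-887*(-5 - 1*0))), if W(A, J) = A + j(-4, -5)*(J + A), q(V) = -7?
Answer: -297/4435 ≈ -0.066967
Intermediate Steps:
W(A, J) = -5*J - 4*A (W(A, J) = A - 5*(J + A) = A - 5*(A + J) = A + (-5*A - 5*J) = -5*J - 4*A)
W(q(1/((1 + 0)² + 6)), 65)/((-887*(-5 - 1*0))) = (-5*65 - 4*(-7))/((-887*(-5 - 1*0))) = (-325 + 28)/((-887*(-5 + 0))) = -297/((-887*(-5))) = -297/4435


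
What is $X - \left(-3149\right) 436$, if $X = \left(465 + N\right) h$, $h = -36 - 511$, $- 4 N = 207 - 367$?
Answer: $1096729$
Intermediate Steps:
$N = 40$ ($N = - \frac{207 - 367}{4} = \left(- \frac{1}{4}\right) \left(-160\right) = 40$)
$h = -547$
$X = -276235$ ($X = \left(465 + 40\right) \left(-547\right) = 505 \left(-547\right) = -276235$)
$X - \left(-3149\right) 436 = -276235 - \left(-3149\right) 436 = -276235 - -1372964 = -276235 + 1372964 = 1096729$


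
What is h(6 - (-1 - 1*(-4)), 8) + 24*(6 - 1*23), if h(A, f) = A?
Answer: -405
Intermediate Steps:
h(6 - (-1 - 1*(-4)), 8) + 24*(6 - 1*23) = (6 - (-1 - 1*(-4))) + 24*(6 - 1*23) = (6 - (-1 + 4)) + 24*(6 - 23) = (6 - 1*3) + 24*(-17) = (6 - 3) - 408 = 3 - 408 = -405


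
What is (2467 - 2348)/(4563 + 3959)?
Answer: 119/8522 ≈ 0.013964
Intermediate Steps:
(2467 - 2348)/(4563 + 3959) = 119/8522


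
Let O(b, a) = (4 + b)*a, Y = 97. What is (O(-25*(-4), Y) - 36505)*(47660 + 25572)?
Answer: -1934569744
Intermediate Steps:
O(b, a) = a*(4 + b)
(O(-25*(-4), Y) - 36505)*(47660 + 25572) = (97*(4 - 25*(-4)) - 36505)*(47660 + 25572) = (97*(4 + 100) - 36505)*73232 = (97*104 - 36505)*73232 = (10088 - 36505)*73232 = -26417*73232 = -1934569744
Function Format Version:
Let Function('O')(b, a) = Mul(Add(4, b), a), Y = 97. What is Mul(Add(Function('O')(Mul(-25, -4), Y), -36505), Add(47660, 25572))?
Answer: -1934569744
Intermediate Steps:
Function('O')(b, a) = Mul(a, Add(4, b))
Mul(Add(Function('O')(Mul(-25, -4), Y), -36505), Add(47660, 25572)) = Mul(Add(Mul(97, Add(4, Mul(-25, -4))), -36505), Add(47660, 25572)) = Mul(Add(Mul(97, Add(4, 100)), -36505), 73232) = Mul(Add(Mul(97, 104), -36505), 73232) = Mul(Add(10088, -36505), 73232) = Mul(-26417, 73232) = -1934569744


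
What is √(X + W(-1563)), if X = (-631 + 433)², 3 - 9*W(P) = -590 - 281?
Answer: √353710/3 ≈ 198.25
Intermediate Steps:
W(P) = 874/9 (W(P) = ⅓ - (-590 - 281)/9 = ⅓ - ⅑*(-871) = ⅓ + 871/9 = 874/9)
X = 39204 (X = (-198)² = 39204)
√(X + W(-1563)) = √(39204 + 874/9) = √(353710/9) = √353710/3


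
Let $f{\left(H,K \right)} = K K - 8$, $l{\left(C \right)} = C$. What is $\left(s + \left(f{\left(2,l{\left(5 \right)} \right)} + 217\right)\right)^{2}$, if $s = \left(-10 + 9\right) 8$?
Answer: $51076$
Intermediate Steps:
$f{\left(H,K \right)} = -8 + K^{2}$ ($f{\left(H,K \right)} = K^{2} - 8 = -8 + K^{2}$)
$s = -8$ ($s = \left(-1\right) 8 = -8$)
$\left(s + \left(f{\left(2,l{\left(5 \right)} \right)} + 217\right)\right)^{2} = \left(-8 + \left(\left(-8 + 5^{2}\right) + 217\right)\right)^{2} = \left(-8 + \left(\left(-8 + 25\right) + 217\right)\right)^{2} = \left(-8 + \left(17 + 217\right)\right)^{2} = \left(-8 + 234\right)^{2} = 226^{2} = 51076$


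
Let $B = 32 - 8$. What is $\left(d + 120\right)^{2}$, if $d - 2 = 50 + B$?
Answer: $38416$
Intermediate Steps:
$B = 24$ ($B = 32 - 8 = 24$)
$d = 76$ ($d = 2 + \left(50 + 24\right) = 2 + 74 = 76$)
$\left(d + 120\right)^{2} = \left(76 + 120\right)^{2} = 196^{2} = 38416$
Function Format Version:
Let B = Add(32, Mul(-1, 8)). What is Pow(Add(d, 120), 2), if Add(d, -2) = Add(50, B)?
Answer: 38416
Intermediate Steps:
B = 24 (B = Add(32, -8) = 24)
d = 76 (d = Add(2, Add(50, 24)) = Add(2, 74) = 76)
Pow(Add(d, 120), 2) = Pow(Add(76, 120), 2) = Pow(196, 2) = 38416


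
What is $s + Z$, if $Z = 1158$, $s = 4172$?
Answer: $5330$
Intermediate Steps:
$s + Z = 4172 + 1158 = 5330$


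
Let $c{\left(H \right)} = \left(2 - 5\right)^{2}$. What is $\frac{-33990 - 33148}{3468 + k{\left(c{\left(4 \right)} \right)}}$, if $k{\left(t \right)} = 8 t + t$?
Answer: $- \frac{67138}{3549} \approx -18.917$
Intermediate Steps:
$c{\left(H \right)} = 9$ ($c{\left(H \right)} = \left(-3\right)^{2} = 9$)
$k{\left(t \right)} = 9 t$
$\frac{-33990 - 33148}{3468 + k{\left(c{\left(4 \right)} \right)}} = \frac{-33990 - 33148}{3468 + 9 \cdot 9} = - \frac{67138}{3468 + 81} = - \frac{67138}{3549}$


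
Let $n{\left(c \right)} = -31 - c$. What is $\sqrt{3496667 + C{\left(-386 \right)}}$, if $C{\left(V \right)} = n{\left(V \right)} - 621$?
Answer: $3 \sqrt{388489} \approx 1869.9$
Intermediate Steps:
$C{\left(V \right)} = -652 - V$ ($C{\left(V \right)} = \left(-31 - V\right) - 621 = -652 - V$)
$\sqrt{3496667 + C{\left(-386 \right)}} = \sqrt{3496667 - 266} = \sqrt{3496401} = 3 \sqrt{388489}$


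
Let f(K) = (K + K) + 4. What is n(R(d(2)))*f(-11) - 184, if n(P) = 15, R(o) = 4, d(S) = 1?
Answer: -454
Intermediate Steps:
f(K) = 4 + 2*K (f(K) = 2*K + 4 = 4 + 2*K)
n(R(d(2)))*f(-11) - 184 = 15*(4 + 2*(-11)) - 184 = 15*(4 - 22) - 184 = 15*(-18) - 184 = -270 - 184 = -454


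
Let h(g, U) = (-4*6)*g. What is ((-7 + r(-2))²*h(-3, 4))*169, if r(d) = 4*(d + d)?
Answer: 6436872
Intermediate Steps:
r(d) = 8*d (r(d) = 4*(2*d) = 8*d)
h(g, U) = -24*g
((-7 + r(-2))²*h(-3, 4))*169 = ((-7 + 8*(-2))²*(-24*(-3)))*169 = ((-7 - 16)²*72)*169 = ((-23)²*72)*169 = (529*72)*169 = 38088*169 = 6436872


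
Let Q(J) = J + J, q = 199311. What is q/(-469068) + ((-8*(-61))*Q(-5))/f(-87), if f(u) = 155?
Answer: -154663003/4847036 ≈ -31.909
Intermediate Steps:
Q(J) = 2*J
q/(-469068) + ((-8*(-61))*Q(-5))/f(-87) = 199311/(-469068) + ((-8*(-61))*(2*(-5)))/155 = 199311*(-1/469068) + (488*(-10))*(1/155) = -66437/156356 - 4880*1/155 = -66437/156356 - 976/31 = -154663003/4847036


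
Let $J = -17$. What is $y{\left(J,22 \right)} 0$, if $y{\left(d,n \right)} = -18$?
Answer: $0$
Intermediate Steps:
$y{\left(J,22 \right)} 0 = \left(-18\right) 0 = 0$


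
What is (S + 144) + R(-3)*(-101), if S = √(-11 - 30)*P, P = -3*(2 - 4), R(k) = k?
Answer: 447 + 6*I*√41 ≈ 447.0 + 38.419*I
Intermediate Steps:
P = 6 (P = -3*(-2) = 6)
S = 6*I*√41 (S = √(-11 - 30)*6 = √(-41)*6 = (I*√41)*6 = 6*I*√41 ≈ 38.419*I)
(S + 144) + R(-3)*(-101) = (6*I*√41 + 144) - 3*(-101) = (144 + 6*I*√41) + 303 = 447 + 6*I*√41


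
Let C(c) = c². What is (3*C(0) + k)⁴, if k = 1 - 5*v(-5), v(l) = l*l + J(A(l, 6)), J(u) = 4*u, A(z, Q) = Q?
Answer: 3544535296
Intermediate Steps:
v(l) = 24 + l² (v(l) = l*l + 4*6 = l² + 24 = 24 + l²)
k = -244 (k = 1 - 5*(24 + (-5)²) = 1 - 5*(24 + 25) = 1 - 5*49 = 1 - 245 = -244)
(3*C(0) + k)⁴ = (3*0² - 244)⁴ = (3*0 - 244)⁴ = (0 - 244)⁴ = (-244)⁴ = 3544535296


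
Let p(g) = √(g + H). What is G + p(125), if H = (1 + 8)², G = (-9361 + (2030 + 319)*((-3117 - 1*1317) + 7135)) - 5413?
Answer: 6329875 + √206 ≈ 6.3299e+6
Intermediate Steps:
G = 6329875 (G = (-9361 + 2349*((-3117 - 1317) + 7135)) - 5413 = (-9361 + 2349*(-4434 + 7135)) - 5413 = (-9361 + 2349*2701) - 5413 = (-9361 + 6344649) - 5413 = 6335288 - 5413 = 6329875)
H = 81 (H = 9² = 81)
p(g) = √(81 + g) (p(g) = √(g + 81) = √(81 + g))
G + p(125) = 6329875 + √(81 + 125) = 6329875 + √206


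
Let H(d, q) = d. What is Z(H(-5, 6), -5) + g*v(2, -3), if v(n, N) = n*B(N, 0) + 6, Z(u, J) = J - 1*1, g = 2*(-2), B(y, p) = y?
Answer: -6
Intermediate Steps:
g = -4
Z(u, J) = -1 + J (Z(u, J) = J - 1 = -1 + J)
v(n, N) = 6 + N*n (v(n, N) = n*N + 6 = N*n + 6 = 6 + N*n)
Z(H(-5, 6), -5) + g*v(2, -3) = (-1 - 5) - 4*(6 - 3*2) = -6 - 4*(6 - 6) = -6 - 4*0 = -6 + 0 = -6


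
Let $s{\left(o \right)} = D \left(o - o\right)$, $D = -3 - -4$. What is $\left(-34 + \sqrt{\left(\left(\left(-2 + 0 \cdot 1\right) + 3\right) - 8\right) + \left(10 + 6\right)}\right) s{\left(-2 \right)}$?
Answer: $0$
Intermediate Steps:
$D = 1$ ($D = -3 + 4 = 1$)
$s{\left(o \right)} = 0$ ($s{\left(o \right)} = 1 \left(o - o\right) = 1 \cdot 0 = 0$)
$\left(-34 + \sqrt{\left(\left(\left(-2 + 0 \cdot 1\right) + 3\right) - 8\right) + \left(10 + 6\right)}\right) s{\left(-2 \right)} = \left(-34 + \sqrt{\left(\left(\left(-2 + 0 \cdot 1\right) + 3\right) - 8\right) + \left(10 + 6\right)}\right) 0 = \left(-34 + \sqrt{\left(\left(\left(-2 + 0\right) + 3\right) - 8\right) + 16}\right) 0 = \left(-34 + \sqrt{\left(\left(-2 + 3\right) - 8\right) + 16}\right) 0 = \left(-34 + \sqrt{\left(1 - 8\right) + 16}\right) 0 = \left(-34 + \sqrt{-7 + 16}\right) 0 = \left(-34 + \sqrt{9}\right) 0 = \left(-34 + 3\right) 0 = \left(-31\right) 0 = 0$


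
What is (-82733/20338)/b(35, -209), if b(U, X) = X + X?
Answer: 82733/8501284 ≈ 0.0097318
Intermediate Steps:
b(U, X) = 2*X
(-82733/20338)/b(35, -209) = (-82733/20338)/((2*(-209))) = -82733*1/20338/(-418) = -82733/20338*(-1/418) = 82733/8501284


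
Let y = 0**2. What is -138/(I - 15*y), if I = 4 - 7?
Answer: 46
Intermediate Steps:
I = -3
y = 0
-138/(I - 15*y) = -138/(-3 - 15*0) = -138/(-3 + 0) = -138/(-3) = -138*(-1/3) = 46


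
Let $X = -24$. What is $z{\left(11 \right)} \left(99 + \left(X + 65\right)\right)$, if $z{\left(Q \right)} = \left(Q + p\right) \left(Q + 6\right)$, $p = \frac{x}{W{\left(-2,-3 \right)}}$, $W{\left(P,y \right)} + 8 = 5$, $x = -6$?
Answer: $30940$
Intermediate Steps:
$W{\left(P,y \right)} = -3$ ($W{\left(P,y \right)} = -8 + 5 = -3$)
$p = 2$ ($p = - \frac{6}{-3} = \left(-6\right) \left(- \frac{1}{3}\right) = 2$)
$z{\left(Q \right)} = \left(2 + Q\right) \left(6 + Q\right)$ ($z{\left(Q \right)} = \left(Q + 2\right) \left(Q + 6\right) = \left(2 + Q\right) \left(6 + Q\right)$)
$z{\left(11 \right)} \left(99 + \left(X + 65\right)\right) = \left(12 + 11^{2} + 8 \cdot 11\right) \left(99 + \left(-24 + 65\right)\right) = \left(12 + 121 + 88\right) \left(99 + 41\right) = 221 \cdot 140 = 30940$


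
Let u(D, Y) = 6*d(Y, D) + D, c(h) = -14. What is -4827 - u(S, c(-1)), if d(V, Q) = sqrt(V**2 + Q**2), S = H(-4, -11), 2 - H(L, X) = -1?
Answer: -4830 - 6*sqrt(205) ≈ -4915.9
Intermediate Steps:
H(L, X) = 3 (H(L, X) = 2 - 1*(-1) = 2 + 1 = 3)
S = 3
d(V, Q) = sqrt(Q**2 + V**2)
u(D, Y) = D + 6*sqrt(D**2 + Y**2) (u(D, Y) = 6*sqrt(D**2 + Y**2) + D = D + 6*sqrt(D**2 + Y**2))
-4827 - u(S, c(-1)) = -4827 - (3 + 6*sqrt(3**2 + (-14)**2)) = -4827 - (3 + 6*sqrt(9 + 196)) = -4827 - (3 + 6*sqrt(205)) = -4827 + (-3 - 6*sqrt(205)) = -4830 - 6*sqrt(205)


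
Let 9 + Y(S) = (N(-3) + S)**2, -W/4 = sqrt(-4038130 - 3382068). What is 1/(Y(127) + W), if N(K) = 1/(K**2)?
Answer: 105948567/2489825017297 + 26244*I*sqrt(7420198)/2489825017297 ≈ 4.2553e-5 + 2.8712e-5*I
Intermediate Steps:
W = -4*I*sqrt(7420198) (W = -4*sqrt(-4038130 - 3382068) = -4*I*sqrt(7420198) ≈ -10896.0*I)
N(K) = K**(-2)
Y(S) = -9 + (1/9 + S)**2 (Y(S) = -9 + ((-3)**(-2) + S)**2 = -9 + (1/9 + S)**2)
1/(Y(127) + W) = 1/((-9 + (1 + 9*127)**2/81) - 4*I*sqrt(7420198)) = 1/((-9 + (1 + 1143)**2/81) - 4*I*sqrt(7420198)) = 1/((-9 + (1/81)*1144**2) - 4*I*sqrt(7420198)) = 1/((-9 + (1/81)*1308736) - 4*I*sqrt(7420198)) = 1/((-9 + 1308736/81) - 4*I*sqrt(7420198)) = 1/(1308007/81 - 4*I*sqrt(7420198))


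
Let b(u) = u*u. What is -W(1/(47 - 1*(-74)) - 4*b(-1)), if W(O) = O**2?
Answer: -233289/14641 ≈ -15.934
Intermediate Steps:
b(u) = u**2
-W(1/(47 - 1*(-74)) - 4*b(-1)) = -(1/(47 - 1*(-74)) - 4*(-1)**2)**2 = -(1/(47 + 74) - 4*1)**2 = -(1/121 - 4)**2 = -(-483/121)**2 = -1*233289/14641 = -233289/14641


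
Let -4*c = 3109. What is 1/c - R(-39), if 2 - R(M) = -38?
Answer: -124364/3109 ≈ -40.001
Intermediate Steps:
R(M) = 40 (R(M) = 2 - 1*(-38) = 2 + 38 = 40)
c = -3109/4 (c = -1/4*3109 = -3109/4 ≈ -777.25)
1/c - R(-39) = 1/(-3109/4) - 1*40 = -4/3109 - 40 = -124364/3109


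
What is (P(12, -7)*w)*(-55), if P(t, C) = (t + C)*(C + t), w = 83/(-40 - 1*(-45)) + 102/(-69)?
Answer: -478225/23 ≈ -20792.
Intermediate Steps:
w = 1739/115 (w = 83/(-40 + 45) + 102*(-1/69) = 83/5 - 34/23 = 1739/115 ≈ 15.122)
P(t, C) = (C + t)² (P(t, C) = (C + t)*(C + t) = (C + t)²)
(P(12, -7)*w)*(-55) = ((-7 + 12)²*(1739/115))*(-55) = (5²*(1739/115))*(-55) = (25*(1739/115))*(-55) = (8695/23)*(-55) = -478225/23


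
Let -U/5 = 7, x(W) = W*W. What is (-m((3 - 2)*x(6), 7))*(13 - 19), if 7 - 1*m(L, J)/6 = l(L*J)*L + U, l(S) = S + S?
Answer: -651672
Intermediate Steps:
x(W) = W**2
l(S) = 2*S
U = -35 (U = -5*7 = -35)
m(L, J) = 252 - 12*J*L**2 (m(L, J) = 42 - 6*((2*(L*J))*L - 35) = 42 - 6*((2*(J*L))*L - 35) = 42 - 6*((2*J*L)*L - 35) = 42 - 6*(2*J*L**2 - 35) = 42 - 6*(-35 + 2*J*L**2) = 42 + (210 - 12*J*L**2) = 252 - 12*J*L**2)
(-m((3 - 2)*x(6), 7))*(13 - 19) = (-(252 - 12*7*((3 - 2)*6**2)**2))*(13 - 19) = -(252 - 12*7*(1*36)**2)*(-6) = -(252 - 12*7*36**2)*(-6) = -(252 - 12*7*1296)*(-6) = -(252 - 108864)*(-6) = -1*(-108612)*(-6) = 108612*(-6) = -651672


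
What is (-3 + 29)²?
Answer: 676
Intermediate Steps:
(-3 + 29)² = 26² = 676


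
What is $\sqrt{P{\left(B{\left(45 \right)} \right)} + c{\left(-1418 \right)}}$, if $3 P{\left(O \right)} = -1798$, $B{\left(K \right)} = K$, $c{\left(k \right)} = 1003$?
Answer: $\frac{\sqrt{3633}}{3} \approx 20.091$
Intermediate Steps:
$P{\left(O \right)} = - \frac{1798}{3}$ ($P{\left(O \right)} = \frac{1}{3} \left(-1798\right) = - \frac{1798}{3}$)
$\sqrt{P{\left(B{\left(45 \right)} \right)} + c{\left(-1418 \right)}} = \sqrt{- \frac{1798}{3} + 1003} = \sqrt{\frac{1211}{3}} = \frac{\sqrt{3633}}{3}$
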